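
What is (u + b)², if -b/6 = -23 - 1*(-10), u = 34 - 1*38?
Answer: 5476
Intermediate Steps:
u = -4 (u = 34 - 38 = -4)
b = 78 (b = -6*(-23 - 1*(-10)) = -6*(-23 + 10) = -6*(-13) = 78)
(u + b)² = (-4 + 78)² = 74² = 5476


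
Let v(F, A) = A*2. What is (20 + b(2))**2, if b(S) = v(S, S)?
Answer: 576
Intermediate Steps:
v(F, A) = 2*A
b(S) = 2*S
(20 + b(2))**2 = (20 + 2*2)**2 = (20 + 4)**2 = 24**2 = 576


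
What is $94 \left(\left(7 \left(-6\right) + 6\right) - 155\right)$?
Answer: $-17954$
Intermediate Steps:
$94 \left(\left(7 \left(-6\right) + 6\right) - 155\right) = 94 \left(\left(-42 + 6\right) - 155\right) = 94 \left(-36 - 155\right) = 94 \left(-191\right) = -17954$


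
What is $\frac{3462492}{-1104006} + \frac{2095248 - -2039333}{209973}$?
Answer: $\frac{639595399795}{38635241973} \approx 16.555$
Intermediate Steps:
$\frac{3462492}{-1104006} + \frac{2095248 - -2039333}{209973} = 3462492 \left(- \frac{1}{1104006}\right) + \left(2095248 + 2039333\right) \frac{1}{209973} = - \frac{577082}{184001} + 4134581 \cdot \frac{1}{209973} = - \frac{577082}{184001} + \frac{4134581}{209973} = \frac{639595399795}{38635241973}$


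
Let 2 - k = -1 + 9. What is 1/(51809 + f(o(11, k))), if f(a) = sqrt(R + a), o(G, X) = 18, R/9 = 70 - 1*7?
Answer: 51809/2684171896 - 3*sqrt(65)/2684171896 ≈ 1.9293e-5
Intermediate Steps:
R = 567 (R = 9*(70 - 1*7) = 9*(70 - 7) = 9*63 = 567)
k = -6 (k = 2 - (-1 + 9) = 2 - 1*8 = 2 - 8 = -6)
f(a) = sqrt(567 + a)
1/(51809 + f(o(11, k))) = 1/(51809 + sqrt(567 + 18)) = 1/(51809 + sqrt(585)) = 1/(51809 + 3*sqrt(65))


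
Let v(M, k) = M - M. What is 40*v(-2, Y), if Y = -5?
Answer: 0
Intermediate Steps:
v(M, k) = 0
40*v(-2, Y) = 40*0 = 0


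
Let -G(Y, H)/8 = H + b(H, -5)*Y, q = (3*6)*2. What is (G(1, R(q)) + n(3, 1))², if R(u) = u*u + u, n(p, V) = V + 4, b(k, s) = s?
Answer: 112593321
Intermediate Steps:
n(p, V) = 4 + V
q = 36 (q = 18*2 = 36)
R(u) = u + u² (R(u) = u² + u = u + u²)
G(Y, H) = -8*H + 40*Y (G(Y, H) = -8*(H - 5*Y) = -8*H + 40*Y)
(G(1, R(q)) + n(3, 1))² = ((-288*(1 + 36) + 40*1) + (4 + 1))² = ((-288*37 + 40) + 5)² = ((-8*1332 + 40) + 5)² = ((-10656 + 40) + 5)² = (-10616 + 5)² = (-10611)² = 112593321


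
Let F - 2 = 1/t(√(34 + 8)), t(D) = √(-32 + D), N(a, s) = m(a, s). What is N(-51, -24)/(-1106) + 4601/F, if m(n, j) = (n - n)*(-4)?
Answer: 4601/(2 - I/√(32 - √42)) ≈ 2278.2 + 225.49*I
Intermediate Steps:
m(n, j) = 0 (m(n, j) = 0*(-4) = 0)
N(a, s) = 0
F = 2 + (-32 + √42)^(-½) (F = 2 + 1/(√(-32 + √(34 + 8))) = 2 + 1/(√(-32 + √42)) = 2 + (-32 + √42)^(-½) ≈ 2.0 - 0.19795*I)
N(-51, -24)/(-1106) + 4601/F = 0/(-1106) + 4601/(2 - I/√(32 - √42)) = 0*(-1/1106) + 4601/(2 - I/√(32 - √42)) = 0 + 4601/(2 - I/√(32 - √42)) = 4601/(2 - I/√(32 - √42))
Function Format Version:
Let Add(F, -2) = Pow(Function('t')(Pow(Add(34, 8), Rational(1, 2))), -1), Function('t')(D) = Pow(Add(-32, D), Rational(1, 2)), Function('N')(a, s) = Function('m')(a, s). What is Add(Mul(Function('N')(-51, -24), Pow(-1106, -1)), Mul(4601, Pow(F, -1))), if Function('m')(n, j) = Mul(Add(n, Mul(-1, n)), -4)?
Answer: Mul(4601, Pow(Add(2, Mul(-1, I, Pow(Add(32, Mul(-1, Pow(42, Rational(1, 2)))), Rational(-1, 2)))), -1)) ≈ Add(2278.2, Mul(225.49, I))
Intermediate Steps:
Function('m')(n, j) = 0 (Function('m')(n, j) = Mul(0, -4) = 0)
Function('N')(a, s) = 0
F = Add(2, Pow(Add(-32, Pow(42, Rational(1, 2))), Rational(-1, 2))) (F = Add(2, Pow(Pow(Add(-32, Pow(Add(34, 8), Rational(1, 2))), Rational(1, 2)), -1)) = Add(2, Pow(Pow(Add(-32, Pow(42, Rational(1, 2))), Rational(1, 2)), -1)) = Add(2, Pow(Add(-32, Pow(42, Rational(1, 2))), Rational(-1, 2))) ≈ Add(2.0000, Mul(-0.19795, I)))
Add(Mul(Function('N')(-51, -24), Pow(-1106, -1)), Mul(4601, Pow(F, -1))) = Add(Mul(0, Pow(-1106, -1)), Mul(4601, Pow(Add(2, Mul(-1, I, Pow(Add(32, Mul(-1, Pow(42, Rational(1, 2)))), Rational(-1, 2)))), -1))) = Add(Mul(0, Rational(-1, 1106)), Mul(4601, Pow(Add(2, Mul(-1, I, Pow(Add(32, Mul(-1, Pow(42, Rational(1, 2)))), Rational(-1, 2)))), -1))) = Add(0, Mul(4601, Pow(Add(2, Mul(-1, I, Pow(Add(32, Mul(-1, Pow(42, Rational(1, 2)))), Rational(-1, 2)))), -1))) = Mul(4601, Pow(Add(2, Mul(-1, I, Pow(Add(32, Mul(-1, Pow(42, Rational(1, 2)))), Rational(-1, 2)))), -1))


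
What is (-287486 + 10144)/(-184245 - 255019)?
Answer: 138671/219632 ≈ 0.63138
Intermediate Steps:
(-287486 + 10144)/(-184245 - 255019) = -277342/(-439264) = -277342*(-1/439264) = 138671/219632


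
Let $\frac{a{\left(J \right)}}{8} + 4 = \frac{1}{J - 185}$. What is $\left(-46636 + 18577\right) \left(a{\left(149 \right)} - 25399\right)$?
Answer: $\frac{2140723993}{3} \approx 7.1357 \cdot 10^{8}$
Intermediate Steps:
$a{\left(J \right)} = -32 + \frac{8}{-185 + J}$ ($a{\left(J \right)} = -32 + \frac{8}{J - 185} = -32 + \frac{8}{-185 + J}$)
$\left(-46636 + 18577\right) \left(a{\left(149 \right)} - 25399\right) = \left(-46636 + 18577\right) \left(\frac{8 \left(741 - 596\right)}{-185 + 149} - 25399\right) = - 28059 \left(\frac{8 \left(741 - 596\right)}{-36} - 25399\right) = - 28059 \left(8 \left(- \frac{1}{36}\right) 145 - 25399\right) = - 28059 \left(- \frac{290}{9} - 25399\right) = \left(-28059\right) \left(- \frac{228881}{9}\right) = \frac{2140723993}{3}$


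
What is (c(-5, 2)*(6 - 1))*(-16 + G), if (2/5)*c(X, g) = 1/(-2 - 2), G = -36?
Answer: 325/2 ≈ 162.50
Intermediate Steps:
c(X, g) = -5/8 (c(X, g) = 5/(2*(-2 - 2)) = (5/2)/(-4) = (5/2)*(-¼) = -5/8)
(c(-5, 2)*(6 - 1))*(-16 + G) = (-5*(6 - 1)/8)*(-16 - 36) = -5/8*5*(-52) = -25/8*(-52) = 325/2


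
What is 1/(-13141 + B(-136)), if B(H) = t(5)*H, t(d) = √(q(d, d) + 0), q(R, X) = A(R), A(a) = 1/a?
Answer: -3865/50788877 + 8*√5/50788877 ≈ -7.5747e-5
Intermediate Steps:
A(a) = 1/a
q(R, X) = 1/R
t(d) = √(1/d) (t(d) = √(1/d + 0) = √(1/d))
B(H) = H*√5/5 (B(H) = √(1/5)*H = √(⅕)*H = (√5/5)*H = H*√5/5)
1/(-13141 + B(-136)) = 1/(-13141 + (⅕)*(-136)*√5) = 1/(-13141 - 136*√5/5)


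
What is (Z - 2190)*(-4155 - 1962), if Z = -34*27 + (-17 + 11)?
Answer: 19048338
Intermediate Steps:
Z = -924 (Z = -918 - 6 = -924)
(Z - 2190)*(-4155 - 1962) = (-924 - 2190)*(-4155 - 1962) = -3114*(-6117) = 19048338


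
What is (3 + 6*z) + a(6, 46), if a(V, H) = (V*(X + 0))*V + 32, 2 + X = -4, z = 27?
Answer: -19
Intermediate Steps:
X = -6 (X = -2 - 4 = -6)
a(V, H) = 32 - 6*V² (a(V, H) = (V*(-6 + 0))*V + 32 = (V*(-6))*V + 32 = (-6*V)*V + 32 = -6*V² + 32 = 32 - 6*V²)
(3 + 6*z) + a(6, 46) = (3 + 6*27) + (32 - 6*6²) = (3 + 162) + (32 - 6*36) = 165 + (32 - 216) = 165 - 184 = -19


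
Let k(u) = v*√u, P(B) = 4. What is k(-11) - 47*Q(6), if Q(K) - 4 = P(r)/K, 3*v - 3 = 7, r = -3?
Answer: -658/3 + 10*I*√11/3 ≈ -219.33 + 11.055*I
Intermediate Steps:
v = 10/3 (v = 1 + (⅓)*7 = 1 + 7/3 = 10/3 ≈ 3.3333)
k(u) = 10*√u/3
Q(K) = 4 + 4/K
k(-11) - 47*Q(6) = 10*√(-11)/3 - 47*(4 + 4/6) = 10*(I*√11)/3 - 47*(4 + 4*(⅙)) = 10*I*√11/3 - 47*(4 + ⅔) = 10*I*√11/3 - 47*14/3 = 10*I*√11/3 - 658/3 = -658/3 + 10*I*√11/3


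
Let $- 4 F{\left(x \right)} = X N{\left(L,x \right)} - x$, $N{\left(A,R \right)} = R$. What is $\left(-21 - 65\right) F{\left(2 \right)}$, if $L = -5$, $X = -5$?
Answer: $-258$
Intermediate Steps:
$F{\left(x \right)} = \frac{3 x}{2}$ ($F{\left(x \right)} = - \frac{- 5 x - x}{4} = - \frac{\left(-6\right) x}{4} = \frac{3 x}{2}$)
$\left(-21 - 65\right) F{\left(2 \right)} = \left(-21 - 65\right) \frac{3}{2} \cdot 2 = \left(-86\right) 3 = -258$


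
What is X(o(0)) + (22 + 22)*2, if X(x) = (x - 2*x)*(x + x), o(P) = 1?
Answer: 86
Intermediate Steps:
X(x) = -2*x**2 (X(x) = (-x)*(2*x) = -2*x**2)
X(o(0)) + (22 + 22)*2 = -2*1**2 + (22 + 22)*2 = -2*1 + 44*2 = -2 + 88 = 86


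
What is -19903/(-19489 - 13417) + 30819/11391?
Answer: 413615029/124944082 ≈ 3.3104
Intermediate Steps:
-19903/(-19489 - 13417) + 30819/11391 = -19903/(-32906) + 30819*(1/11391) = -19903*(-1/32906) + 10273/3797 = 19903/32906 + 10273/3797 = 413615029/124944082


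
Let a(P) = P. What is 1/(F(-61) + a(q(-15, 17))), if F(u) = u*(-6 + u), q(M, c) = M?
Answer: 1/4072 ≈ 0.00024558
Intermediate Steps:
1/(F(-61) + a(q(-15, 17))) = 1/(-61*(-6 - 61) - 15) = 1/(-61*(-67) - 15) = 1/(4087 - 15) = 1/4072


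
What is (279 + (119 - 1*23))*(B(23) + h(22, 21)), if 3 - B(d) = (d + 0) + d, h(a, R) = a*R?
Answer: 157125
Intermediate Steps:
h(a, R) = R*a
B(d) = 3 - 2*d (B(d) = 3 - ((d + 0) + d) = 3 - (d + d) = 3 - 2*d)
(279 + (119 - 1*23))*(B(23) + h(22, 21)) = (279 + (119 - 1*23))*((3 - 2*23) + 21*22) = (279 + (119 - 23))*((3 - 46) + 462) = (279 + 96)*(-43 + 462) = 375*419 = 157125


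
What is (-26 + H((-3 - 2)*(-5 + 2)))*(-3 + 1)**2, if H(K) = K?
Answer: -44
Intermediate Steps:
(-26 + H((-3 - 2)*(-5 + 2)))*(-3 + 1)**2 = (-26 + (-3 - 2)*(-5 + 2))*(-3 + 1)**2 = (-26 - 5*(-3))*(-2)**2 = (-26 + 15)*4 = -11*4 = -44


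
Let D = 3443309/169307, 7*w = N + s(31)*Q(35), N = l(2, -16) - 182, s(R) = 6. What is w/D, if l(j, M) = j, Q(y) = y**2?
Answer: 1213931190/24103163 ≈ 50.364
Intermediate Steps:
N = -180 (N = 2 - 182 = -180)
w = 7170/7 (w = (-180 + 6*35**2)/7 = (-180 + 6*1225)/7 = (-180 + 7350)/7 = (1/7)*7170 = 7170/7 ≈ 1024.3)
D = 3443309/169307 (D = 3443309*(1/169307) = 3443309/169307 ≈ 20.338)
w/D = 7170/(7*(3443309/169307)) = (7170/7)*(169307/3443309) = 1213931190/24103163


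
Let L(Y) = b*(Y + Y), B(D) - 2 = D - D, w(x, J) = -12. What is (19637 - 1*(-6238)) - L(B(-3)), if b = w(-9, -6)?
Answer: 25923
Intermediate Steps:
B(D) = 2 (B(D) = 2 + (D - D) = 2 + 0 = 2)
b = -12
L(Y) = -24*Y (L(Y) = -12*(Y + Y) = -24*Y)
(19637 - 1*(-6238)) - L(B(-3)) = (19637 - 1*(-6238)) - (-24)*2 = (19637 + 6238) - 1*(-48) = 25875 + 48 = 25923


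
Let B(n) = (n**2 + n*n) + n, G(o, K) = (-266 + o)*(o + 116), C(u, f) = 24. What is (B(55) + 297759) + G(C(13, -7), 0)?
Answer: 269984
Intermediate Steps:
G(o, K) = (-266 + o)*(116 + o)
B(n) = n + 2*n**2 (B(n) = (n**2 + n**2) + n = 2*n**2 + n = n + 2*n**2)
(B(55) + 297759) + G(C(13, -7), 0) = (55*(1 + 2*55) + 297759) + (-30856 + 24**2 - 150*24) = (55*(1 + 110) + 297759) + (-30856 + 576 - 3600) = (55*111 + 297759) - 33880 = (6105 + 297759) - 33880 = 303864 - 33880 = 269984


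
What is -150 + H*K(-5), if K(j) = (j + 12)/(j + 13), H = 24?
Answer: -129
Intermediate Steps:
K(j) = (12 + j)/(13 + j)
-150 + H*K(-5) = -150 + 24*((12 - 5)/(13 - 5)) = -150 + 24*(7/8) = -150 + 21 = -129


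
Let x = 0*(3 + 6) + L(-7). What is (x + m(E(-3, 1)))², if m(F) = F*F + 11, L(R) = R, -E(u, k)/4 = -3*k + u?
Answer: 336400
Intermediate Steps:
E(u, k) = -4*u + 12*k (E(u, k) = -4*(-3*k + u) = -4*(u - 3*k) = -4*u + 12*k)
m(F) = 11 + F² (m(F) = F² + 11 = 11 + F²)
x = -7 (x = 0*(3 + 6) - 7 = 0*9 - 7 = 0 - 7 = -7)
(x + m(E(-3, 1)))² = (-7 + (11 + (-4*(-3) + 12*1)²))² = (-7 + (11 + (12 + 12)²))² = (-7 + (11 + 24²))² = (-7 + (11 + 576))² = (-7 + 587)² = 580² = 336400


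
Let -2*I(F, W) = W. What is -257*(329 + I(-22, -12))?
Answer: -86095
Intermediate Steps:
I(F, W) = -W/2
-257*(329 + I(-22, -12)) = -257*(329 - ½*(-12)) = -257*(329 + 6) = -257*335 = -86095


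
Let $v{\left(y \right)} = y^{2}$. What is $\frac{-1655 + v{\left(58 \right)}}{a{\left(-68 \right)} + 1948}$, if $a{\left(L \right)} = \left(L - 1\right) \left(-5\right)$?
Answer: $\frac{1709}{2293} \approx 0.74531$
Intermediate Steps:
$a{\left(L \right)} = 5 - 5 L$ ($a{\left(L \right)} = \left(-1 + L\right) \left(-5\right) = 5 - 5 L$)
$\frac{-1655 + v{\left(58 \right)}}{a{\left(-68 \right)} + 1948} = \frac{-1655 + 58^{2}}{\left(5 - -340\right) + 1948} = \frac{-1655 + 3364}{\left(5 + 340\right) + 1948} = \frac{1709}{345 + 1948} = \frac{1709}{2293}$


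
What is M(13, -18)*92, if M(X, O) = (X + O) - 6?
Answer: -1012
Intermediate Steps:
M(X, O) = -6 + O + X (M(X, O) = (O + X) - 6 = -6 + O + X)
M(13, -18)*92 = (-6 - 18 + 13)*92 = -11*92 = -1012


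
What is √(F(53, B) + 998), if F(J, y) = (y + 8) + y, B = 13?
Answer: 2*√258 ≈ 32.125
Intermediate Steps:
F(J, y) = 8 + 2*y (F(J, y) = (8 + y) + y = 8 + 2*y)
√(F(53, B) + 998) = √((8 + 2*13) + 998) = √((8 + 26) + 998) = √(34 + 998) = √1032 = 2*√258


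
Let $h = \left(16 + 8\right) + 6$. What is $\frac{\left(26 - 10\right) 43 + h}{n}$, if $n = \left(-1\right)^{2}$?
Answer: $718$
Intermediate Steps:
$h = 30$ ($h = 24 + 6 = 30$)
$n = 1$
$\frac{\left(26 - 10\right) 43 + h}{n} = \frac{\left(26 - 10\right) 43 + 30}{1} = \left(16 \cdot 43 + 30\right) 1 = \left(688 + 30\right) 1 = 718 \cdot 1 = 718$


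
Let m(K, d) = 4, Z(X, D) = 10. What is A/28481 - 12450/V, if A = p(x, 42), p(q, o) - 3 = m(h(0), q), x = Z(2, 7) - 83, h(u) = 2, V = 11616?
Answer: -59084523/55139216 ≈ -1.0716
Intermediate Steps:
x = -73 (x = 10 - 83 = -73)
p(q, o) = 7 (p(q, o) = 3 + 4 = 7)
A = 7
A/28481 - 12450/V = 7/28481 - 12450/11616 = 7*(1/28481) - 12450*1/11616 = 7/28481 - 2075/1936 = -59084523/55139216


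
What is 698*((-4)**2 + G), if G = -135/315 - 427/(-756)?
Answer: 4257451/378 ≈ 11263.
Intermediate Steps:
G = 103/756 (G = -135*1/315 - 427*(-1/756) = -3/7 + 61/108 = 103/756 ≈ 0.13624)
698*((-4)**2 + G) = 698*((-4)**2 + 103/756) = 698*(16 + 103/756) = 698*(12199/756) = 4257451/378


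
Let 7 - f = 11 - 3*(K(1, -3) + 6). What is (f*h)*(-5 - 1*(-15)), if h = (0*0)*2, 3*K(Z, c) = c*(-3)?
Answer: 0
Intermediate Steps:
K(Z, c) = -c (K(Z, c) = (c*(-3))/3 = (-3*c)/3 = -c)
h = 0 (h = 0*2 = 0)
f = 23 (f = 7 - (11 - 3*(-1*(-3) + 6)) = 7 - (11 - 3*(3 + 6)) = 7 - (11 - 3*9) = 7 - (11 - 27) = 7 - 1*(-16) = 7 + 16 = 23)
(f*h)*(-5 - 1*(-15)) = (23*0)*(-5 - 1*(-15)) = 0*(-5 + 15) = 0*10 = 0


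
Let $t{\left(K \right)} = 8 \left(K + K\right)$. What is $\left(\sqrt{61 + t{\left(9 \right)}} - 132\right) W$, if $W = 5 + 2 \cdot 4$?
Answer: $-1716 + 13 \sqrt{205} \approx -1529.9$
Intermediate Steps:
$t{\left(K \right)} = 16 K$ ($t{\left(K \right)} = 8 \cdot 2 K = 16 K$)
$W = 13$ ($W = 5 + 8 = 13$)
$\left(\sqrt{61 + t{\left(9 \right)}} - 132\right) W = \left(\sqrt{61 + 16 \cdot 9} - 132\right) 13 = \left(\sqrt{61 + 144} - 132\right) 13 = \left(\sqrt{205} - 132\right) 13 = \left(-132 + \sqrt{205}\right) 13 = -1716 + 13 \sqrt{205}$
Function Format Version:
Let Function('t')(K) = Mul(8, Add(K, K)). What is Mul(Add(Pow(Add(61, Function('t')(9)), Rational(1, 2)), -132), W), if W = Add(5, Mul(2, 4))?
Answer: Add(-1716, Mul(13, Pow(205, Rational(1, 2)))) ≈ -1529.9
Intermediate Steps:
Function('t')(K) = Mul(16, K) (Function('t')(K) = Mul(8, Mul(2, K)) = Mul(16, K))
W = 13 (W = Add(5, 8) = 13)
Mul(Add(Pow(Add(61, Function('t')(9)), Rational(1, 2)), -132), W) = Mul(Add(Pow(Add(61, Mul(16, 9)), Rational(1, 2)), -132), 13) = Mul(Add(Pow(Add(61, 144), Rational(1, 2)), -132), 13) = Mul(Add(Pow(205, Rational(1, 2)), -132), 13) = Mul(Add(-132, Pow(205, Rational(1, 2))), 13) = Add(-1716, Mul(13, Pow(205, Rational(1, 2))))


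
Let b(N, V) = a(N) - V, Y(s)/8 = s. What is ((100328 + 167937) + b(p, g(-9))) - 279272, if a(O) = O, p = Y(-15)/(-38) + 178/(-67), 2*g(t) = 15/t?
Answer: -84061273/7638 ≈ -11006.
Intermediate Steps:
g(t) = 15/(2*t) (g(t) = (15/t)/2 = 15/(2*t))
Y(s) = 8*s
p = 638/1273 (p = (8*(-15))/(-38) + 178/(-67) = -120*(-1/38) + 178*(-1/67) = 60/19 - 178/67 = 638/1273 ≈ 0.50118)
b(N, V) = N - V
((100328 + 167937) + b(p, g(-9))) - 279272 = ((100328 + 167937) + (638/1273 - 15/(2*(-9)))) - 279272 = (268265 + (638/1273 - 15*(-1)/(2*9))) - 279272 = (268265 + (638/1273 - 1*(-⅚))) - 279272 = (268265 + (638/1273 + ⅚)) - 279272 = (268265 + 10193/7638) - 279272 = 2049018263/7638 - 279272 = -84061273/7638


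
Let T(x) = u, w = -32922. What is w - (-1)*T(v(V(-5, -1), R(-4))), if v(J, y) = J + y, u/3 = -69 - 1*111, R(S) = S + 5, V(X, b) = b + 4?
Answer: -33462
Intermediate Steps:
V(X, b) = 4 + b
R(S) = 5 + S
u = -540 (u = 3*(-69 - 1*111) = 3*(-69 - 111) = 3*(-180) = -540)
T(x) = -540
w - (-1)*T(v(V(-5, -1), R(-4))) = -32922 - (-1)*(-540) = -32922 - 1*540 = -32922 - 540 = -33462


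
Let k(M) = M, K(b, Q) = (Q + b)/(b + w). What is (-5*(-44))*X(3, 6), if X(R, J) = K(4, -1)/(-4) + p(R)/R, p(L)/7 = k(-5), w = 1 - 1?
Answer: -31295/12 ≈ -2607.9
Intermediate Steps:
w = 0
K(b, Q) = (Q + b)/b (K(b, Q) = (Q + b)/(b + 0) = (Q + b)/b)
p(L) = -35 (p(L) = 7*(-5) = -35)
X(R, J) = -3/16 - 35/R (X(R, J) = ((-1 + 4)/4)/(-4) - 35/R = ((1/4)*3)*(-1/4) - 35/R = (3/4)*(-1/4) - 35/R = -3/16 - 35/R)
(-5*(-44))*X(3, 6) = (-5*(-44))*(-3/16 - 35/3) = 220*(-3/16 - 35*1/3) = 220*(-3/16 - 35/3) = 220*(-569/48) = -31295/12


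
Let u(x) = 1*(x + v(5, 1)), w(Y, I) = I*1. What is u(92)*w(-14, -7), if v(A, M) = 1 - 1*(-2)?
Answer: -665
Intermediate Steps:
w(Y, I) = I
v(A, M) = 3 (v(A, M) = 1 + 2 = 3)
u(x) = 3 + x (u(x) = 1*(x + 3) = 1*(3 + x) = 3 + x)
u(92)*w(-14, -7) = (3 + 92)*(-7) = 95*(-7) = -665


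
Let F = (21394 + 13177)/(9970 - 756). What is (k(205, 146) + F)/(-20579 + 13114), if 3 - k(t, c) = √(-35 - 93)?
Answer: -62213/68782510 + 8*I*√2/7465 ≈ -0.00090449 + 0.0015156*I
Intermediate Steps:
F = 34571/9214 ≈ 3.7520
k(t, c) = 3 - 8*I*√2 (k(t, c) = 3 - √(-35 - 93) = 3 - √(-128) = 3 - 8*I*√2)
(k(205, 146) + F)/(-20579 + 13114) = ((3 - 8*I*√2) + 34571/9214)/(-20579 + 13114) = (62213/9214 - 8*I*√2)/(-7465) = (62213/9214 - 8*I*√2)*(-1/7465) = -62213/68782510 + 8*I*√2/7465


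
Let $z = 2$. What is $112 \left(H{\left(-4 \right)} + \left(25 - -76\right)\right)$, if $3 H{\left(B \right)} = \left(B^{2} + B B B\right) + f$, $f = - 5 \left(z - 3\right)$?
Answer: $\frac{29120}{3} \approx 9706.7$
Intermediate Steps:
$f = 5$ ($f = - 5 \left(2 - 3\right) = \left(-5\right) \left(-1\right) = 5$)
$H{\left(B \right)} = \frac{5}{3} + \frac{B^{2}}{3} + \frac{B^{3}}{3}$ ($H{\left(B \right)} = \frac{\left(B^{2} + B B B\right) + 5}{3} = \frac{\left(B^{2} + B^{2} B\right) + 5}{3} = \frac{\left(B^{2} + B^{3}\right) + 5}{3} = \frac{5 + B^{2} + B^{3}}{3} = \frac{5}{3} + \frac{B^{2}}{3} + \frac{B^{3}}{3}$)
$112 \left(H{\left(-4 \right)} + \left(25 - -76\right)\right) = 112 \left(\left(\frac{5}{3} + \frac{\left(-4\right)^{2}}{3} + \frac{\left(-4\right)^{3}}{3}\right) + \left(25 - -76\right)\right) = 112 \left(\left(\frac{5}{3} + \frac{1}{3} \cdot 16 + \frac{1}{3} \left(-64\right)\right) + \left(25 + 76\right)\right) = 112 \left(\left(\frac{5}{3} + \frac{16}{3} - \frac{64}{3}\right) + 101\right) = 112 \left(- \frac{43}{3} + 101\right) = 112 \cdot \frac{260}{3} = \frac{29120}{3}$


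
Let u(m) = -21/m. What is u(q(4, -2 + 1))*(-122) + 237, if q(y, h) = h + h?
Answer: -1044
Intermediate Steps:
q(y, h) = 2*h
u(q(4, -2 + 1))*(-122) + 237 = -21*1/(2*(-2 + 1))*(-122) + 237 = -21/(2*(-1))*(-122) + 237 = -21/(-2)*(-122) + 237 = -21*(-½)*(-122) + 237 = (21/2)*(-122) + 237 = -1281 + 237 = -1044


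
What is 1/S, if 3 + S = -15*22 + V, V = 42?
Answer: -1/291 ≈ -0.0034364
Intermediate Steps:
S = -291 (S = -3 + (-15*22 + 42) = -3 + (-330 + 42) = -3 - 288 = -291)
1/S = 1/(-291) = -1/291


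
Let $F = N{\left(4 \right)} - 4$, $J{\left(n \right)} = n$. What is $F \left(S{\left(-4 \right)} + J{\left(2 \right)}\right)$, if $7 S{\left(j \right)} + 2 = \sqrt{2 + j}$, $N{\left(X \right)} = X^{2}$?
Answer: $\frac{144}{7} + \frac{12 i \sqrt{2}}{7} \approx 20.571 + 2.4244 i$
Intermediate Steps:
$S{\left(j \right)} = - \frac{2}{7} + \frac{\sqrt{2 + j}}{7}$
$F = 12$ ($F = 4^{2} - 4 = 16 - 4 = 12$)
$F \left(S{\left(-4 \right)} + J{\left(2 \right)}\right) = 12 \left(\left(- \frac{2}{7} + \frac{\sqrt{2 - 4}}{7}\right) + 2\right) = 12 \left(\left(- \frac{2}{7} + \frac{\sqrt{-2}}{7}\right) + 2\right) = 12 \left(\left(- \frac{2}{7} + \frac{i \sqrt{2}}{7}\right) + 2\right) = 12 \left(\frac{12}{7} + \frac{i \sqrt{2}}{7}\right) = \frac{144}{7} + \frac{12 i \sqrt{2}}{7}$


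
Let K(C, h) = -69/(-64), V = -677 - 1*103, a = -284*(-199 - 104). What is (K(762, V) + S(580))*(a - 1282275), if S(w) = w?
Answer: -44486337147/64 ≈ -6.9510e+8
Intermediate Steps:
a = 86052 (a = -284*(-303) = 86052)
V = -780 (V = -677 - 103 = -780)
K(C, h) = 69/64 (K(C, h) = -69*(-1/64) = 69/64)
(K(762, V) + S(580))*(a - 1282275) = (69/64 + 580)*(86052 - 1282275) = (37189/64)*(-1196223) = -44486337147/64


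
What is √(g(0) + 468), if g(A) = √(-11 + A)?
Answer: √(468 + I*√11) ≈ 21.633 + 0.07665*I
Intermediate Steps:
√(g(0) + 468) = √(√(-11 + 0) + 468) = √(√(-11) + 468) = √(I*√11 + 468) = √(468 + I*√11)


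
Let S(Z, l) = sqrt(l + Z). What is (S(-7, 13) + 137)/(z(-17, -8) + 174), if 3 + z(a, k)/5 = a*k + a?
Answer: 137/754 + sqrt(6)/754 ≈ 0.18495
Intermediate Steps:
z(a, k) = -15 + 5*a + 5*a*k (z(a, k) = -15 + 5*(a*k + a) = -15 + 5*(a + a*k) = -15 + (5*a + 5*a*k) = -15 + 5*a + 5*a*k)
S(Z, l) = sqrt(Z + l)
(S(-7, 13) + 137)/(z(-17, -8) + 174) = (sqrt(-7 + 13) + 137)/((-15 + 5*(-17) + 5*(-17)*(-8)) + 174) = (sqrt(6) + 137)/((-15 - 85 + 680) + 174) = (137 + sqrt(6))/(580 + 174) = (137 + sqrt(6))/754 = (137 + sqrt(6))*(1/754) = 137/754 + sqrt(6)/754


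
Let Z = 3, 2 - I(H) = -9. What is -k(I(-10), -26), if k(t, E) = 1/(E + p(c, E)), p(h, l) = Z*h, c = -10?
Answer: 1/56 ≈ 0.017857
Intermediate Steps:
I(H) = 11 (I(H) = 2 - 1*(-9) = 2 + 9 = 11)
p(h, l) = 3*h
k(t, E) = 1/(-30 + E) (k(t, E) = 1/(E + 3*(-10)) = 1/(E - 30) = 1/(-30 + E))
-k(I(-10), -26) = -1/(-30 - 26) = -1/(-56) = -1*(-1/56) = 1/56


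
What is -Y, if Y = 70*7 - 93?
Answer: -397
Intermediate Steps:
Y = 397 (Y = 490 - 93 = 397)
-Y = -1*397 = -397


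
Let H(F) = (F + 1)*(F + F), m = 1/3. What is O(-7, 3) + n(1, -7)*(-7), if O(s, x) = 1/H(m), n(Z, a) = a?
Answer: 401/8 ≈ 50.125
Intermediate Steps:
m = ⅓ ≈ 0.33333
H(F) = 2*F*(1 + F) (H(F) = (1 + F)*(2*F) = 2*F*(1 + F))
O(s, x) = 9/8 (O(s, x) = 1/(2*(⅓)*(1 + ⅓)) = 1/(2*(⅓)*(4/3)) = 1/(8/9) = 9/8)
O(-7, 3) + n(1, -7)*(-7) = 9/8 - 7*(-7) = 9/8 + 49 = 401/8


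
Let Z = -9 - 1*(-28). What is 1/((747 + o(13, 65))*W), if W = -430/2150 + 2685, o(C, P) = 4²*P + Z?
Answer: 5/24243744 ≈ 2.0624e-7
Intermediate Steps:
Z = 19 (Z = -9 + 28 = 19)
o(C, P) = 19 + 16*P (o(C, P) = 4²*P + 19 = 16*P + 19 = 19 + 16*P)
W = 13424/5 (W = -430*1/2150 + 2685 = -⅕ + 2685 = 13424/5 ≈ 2684.8)
1/((747 + o(13, 65))*W) = 1/((747 + (19 + 16*65))*(13424/5)) = (5/13424)/(747 + (19 + 1040)) = (5/13424)/(747 + 1059) = (5/13424)/1806 = (1/1806)*(5/13424) = 5/24243744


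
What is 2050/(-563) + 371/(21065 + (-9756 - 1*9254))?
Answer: -4003877/1156965 ≈ -3.4607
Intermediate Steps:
2050/(-563) + 371/(21065 + (-9756 - 1*9254)) = 2050*(-1/563) + 371/(21065 + (-9756 - 9254)) = -2050/563 + 371/(21065 - 19010) = -2050/563 + 371/2055 = -4003877/1156965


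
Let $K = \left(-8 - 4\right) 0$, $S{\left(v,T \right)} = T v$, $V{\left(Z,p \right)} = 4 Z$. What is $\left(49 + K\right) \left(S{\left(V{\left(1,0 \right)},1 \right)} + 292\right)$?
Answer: $14504$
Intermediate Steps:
$K = 0$ ($K = \left(-12\right) 0 = 0$)
$\left(49 + K\right) \left(S{\left(V{\left(1,0 \right)},1 \right)} + 292\right) = \left(49 + 0\right) \left(1 \cdot 4 \cdot 1 + 292\right) = 49 \left(1 \cdot 4 + 292\right) = 49 \left(4 + 292\right) = 49 \cdot 296 = 14504$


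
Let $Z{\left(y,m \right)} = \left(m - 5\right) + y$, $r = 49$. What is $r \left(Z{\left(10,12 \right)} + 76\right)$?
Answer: $4557$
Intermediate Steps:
$Z{\left(y,m \right)} = -5 + m + y$ ($Z{\left(y,m \right)} = \left(-5 + m\right) + y = -5 + m + y$)
$r \left(Z{\left(10,12 \right)} + 76\right) = 49 \left(\left(-5 + 12 + 10\right) + 76\right) = 49 \left(17 + 76\right) = 49 \cdot 93 = 4557$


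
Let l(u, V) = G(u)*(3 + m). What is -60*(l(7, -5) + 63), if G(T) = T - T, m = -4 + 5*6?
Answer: -3780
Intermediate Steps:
m = 26 (m = -4 + 30 = 26)
G(T) = 0
l(u, V) = 0 (l(u, V) = 0*(3 + 26) = 0*29 = 0)
-60*(l(7, -5) + 63) = -60*(0 + 63) = -60*63 = -3780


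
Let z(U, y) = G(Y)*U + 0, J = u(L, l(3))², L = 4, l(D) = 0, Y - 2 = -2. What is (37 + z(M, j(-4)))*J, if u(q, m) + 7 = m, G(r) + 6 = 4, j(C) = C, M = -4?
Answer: 2205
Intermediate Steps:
Y = 0 (Y = 2 - 2 = 0)
G(r) = -2 (G(r) = -6 + 4 = -2)
u(q, m) = -7 + m
J = 49 (J = (-7 + 0)² = (-7)² = 49)
z(U, y) = -2*U (z(U, y) = -2*U + 0 = -2*U)
(37 + z(M, j(-4)))*J = (37 - 2*(-4))*49 = (37 + 8)*49 = 45*49 = 2205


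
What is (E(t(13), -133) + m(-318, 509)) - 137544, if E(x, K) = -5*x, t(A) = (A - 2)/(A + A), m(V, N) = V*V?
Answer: -946975/26 ≈ -36422.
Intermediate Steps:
m(V, N) = V²
t(A) = (-2 + A)/(2*A) (t(A) = (-2 + A)/((2*A)) = (-2 + A)*(1/(2*A)) = (-2 + A)/(2*A))
(E(t(13), -133) + m(-318, 509)) - 137544 = (-5*(-2 + 13)/(2*13) + (-318)²) - 137544 = (-5*11/(2*13) + 101124) - 137544 = (-5*11/26 + 101124) - 137544 = (-55/26 + 101124) - 137544 = 2629169/26 - 137544 = -946975/26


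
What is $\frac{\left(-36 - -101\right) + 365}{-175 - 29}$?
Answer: $- \frac{215}{102} \approx -2.1078$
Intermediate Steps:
$\frac{\left(-36 - -101\right) + 365}{-175 - 29} = \frac{\left(-36 + 101\right) + 365}{-204} = \left(65 + 365\right) \left(- \frac{1}{204}\right) = 430 \left(- \frac{1}{204}\right) = - \frac{215}{102}$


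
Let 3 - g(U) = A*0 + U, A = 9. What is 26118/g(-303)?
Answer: 1451/17 ≈ 85.353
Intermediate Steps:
g(U) = 3 - U (g(U) = 3 - (9*0 + U) = 3 - (0 + U) = 3 - U)
26118/g(-303) = 26118/(3 - 1*(-303)) = 26118/(3 + 303) = 26118/306 = 26118*(1/306) = 1451/17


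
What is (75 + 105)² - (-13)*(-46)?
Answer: 31802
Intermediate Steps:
(75 + 105)² - (-13)*(-46) = 180² - 1*598 = 32400 - 598 = 31802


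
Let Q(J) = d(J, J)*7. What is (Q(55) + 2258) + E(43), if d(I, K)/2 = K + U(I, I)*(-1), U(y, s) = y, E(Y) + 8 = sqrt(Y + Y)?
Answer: 2250 + sqrt(86) ≈ 2259.3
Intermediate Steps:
E(Y) = -8 + sqrt(2)*sqrt(Y) (E(Y) = -8 + sqrt(Y + Y) = -8 + sqrt(2*Y) = -8 + sqrt(2)*sqrt(Y))
d(I, K) = -2*I + 2*K (d(I, K) = 2*(K + I*(-1)) = 2*(K - I) = -2*I + 2*K)
Q(J) = 0 (Q(J) = (-2*J + 2*J)*7 = 0*7 = 0)
(Q(55) + 2258) + E(43) = (0 + 2258) + (-8 + sqrt(2)*sqrt(43)) = 2258 + (-8 + sqrt(86)) = 2250 + sqrt(86)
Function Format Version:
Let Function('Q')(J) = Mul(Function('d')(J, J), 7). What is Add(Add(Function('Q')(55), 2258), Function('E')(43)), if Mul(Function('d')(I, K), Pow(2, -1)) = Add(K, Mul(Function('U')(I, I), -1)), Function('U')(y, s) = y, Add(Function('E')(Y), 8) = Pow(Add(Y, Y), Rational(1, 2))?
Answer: Add(2250, Pow(86, Rational(1, 2))) ≈ 2259.3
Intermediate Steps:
Function('E')(Y) = Add(-8, Mul(Pow(2, Rational(1, 2)), Pow(Y, Rational(1, 2)))) (Function('E')(Y) = Add(-8, Pow(Add(Y, Y), Rational(1, 2))) = Add(-8, Pow(Mul(2, Y), Rational(1, 2))) = Add(-8, Mul(Pow(2, Rational(1, 2)), Pow(Y, Rational(1, 2)))))
Function('d')(I, K) = Add(Mul(-2, I), Mul(2, K)) (Function('d')(I, K) = Mul(2, Add(K, Mul(I, -1))) = Mul(2, Add(K, Mul(-1, I))) = Add(Mul(-2, I), Mul(2, K)))
Function('Q')(J) = 0 (Function('Q')(J) = Mul(Add(Mul(-2, J), Mul(2, J)), 7) = Mul(0, 7) = 0)
Add(Add(Function('Q')(55), 2258), Function('E')(43)) = Add(Add(0, 2258), Add(-8, Mul(Pow(2, Rational(1, 2)), Pow(43, Rational(1, 2))))) = Add(2258, Add(-8, Pow(86, Rational(1, 2)))) = Add(2250, Pow(86, Rational(1, 2)))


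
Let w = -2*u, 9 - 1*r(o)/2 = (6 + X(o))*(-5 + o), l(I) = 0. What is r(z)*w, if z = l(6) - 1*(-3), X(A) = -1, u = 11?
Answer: -836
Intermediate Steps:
z = 3 (z = 0 - 1*(-3) = 0 + 3 = 3)
r(o) = 68 - 10*o (r(o) = 18 - 2*(6 - 1)*(-5 + o) = 18 - 10*(-5 + o) = 18 - 2*(-25 + 5*o) = 18 + (50 - 10*o) = 68 - 10*o)
w = -22 (w = -2*11 = -22)
r(z)*w = (68 - 10*3)*(-22) = (68 - 30)*(-22) = 38*(-22) = -836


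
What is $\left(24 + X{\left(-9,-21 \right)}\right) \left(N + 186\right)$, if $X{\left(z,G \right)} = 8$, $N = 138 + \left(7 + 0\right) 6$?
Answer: $11712$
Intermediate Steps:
$N = 180$ ($N = 138 + 7 \cdot 6 = 138 + 42 = 180$)
$\left(24 + X{\left(-9,-21 \right)}\right) \left(N + 186\right) = \left(24 + 8\right) \left(180 + 186\right) = 32 \cdot 366 = 11712$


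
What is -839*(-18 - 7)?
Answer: 20975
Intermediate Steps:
-839*(-18 - 7) = -839*(-25) = 20975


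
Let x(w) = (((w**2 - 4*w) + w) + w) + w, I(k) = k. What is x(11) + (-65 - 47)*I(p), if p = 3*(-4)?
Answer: 1454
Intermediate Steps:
p = -12
x(w) = w**2 - w (x(w) = ((w**2 - 3*w) + w) + w = (w**2 - 2*w) + w = w**2 - w)
x(11) + (-65 - 47)*I(p) = 11*(-1 + 11) + (-65 - 47)*(-12) = 11*10 - 112*(-12) = 110 + 1344 = 1454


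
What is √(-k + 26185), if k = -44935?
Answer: 4*√4445 ≈ 266.68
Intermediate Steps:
√(-k + 26185) = √(-1*(-44935) + 26185) = √(44935 + 26185) = √71120 = 4*√4445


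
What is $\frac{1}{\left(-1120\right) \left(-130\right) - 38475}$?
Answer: $\frac{1}{107125} \approx 9.3349 \cdot 10^{-6}$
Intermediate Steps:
$\frac{1}{\left(-1120\right) \left(-130\right) - 38475} = \frac{1}{145600 - 38475} = \frac{1}{107125}$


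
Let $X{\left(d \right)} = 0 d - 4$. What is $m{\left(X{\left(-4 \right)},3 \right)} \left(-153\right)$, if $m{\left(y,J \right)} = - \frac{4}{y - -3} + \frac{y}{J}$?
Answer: $-408$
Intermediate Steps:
$X{\left(d \right)} = -4$ ($X{\left(d \right)} = 0 - 4 = -4$)
$m{\left(y,J \right)} = - \frac{4}{3 + y} + \frac{y}{J}$ ($m{\left(y,J \right)} = - \frac{4}{y + 3} + \frac{y}{J} = - \frac{4}{3 + y} + \frac{y}{J}$)
$m{\left(X{\left(-4 \right)},3 \right)} \left(-153\right) = \frac{\left(-4\right)^{2} - 12 + 3 \left(-4\right)}{3 \left(3 - 4\right)} \left(-153\right) = \frac{16 - 12 - 12}{3 \left(-1\right)} \left(-153\right) = \frac{1}{3} \left(-1\right) \left(-8\right) \left(-153\right) = \frac{8}{3} \left(-153\right) = -408$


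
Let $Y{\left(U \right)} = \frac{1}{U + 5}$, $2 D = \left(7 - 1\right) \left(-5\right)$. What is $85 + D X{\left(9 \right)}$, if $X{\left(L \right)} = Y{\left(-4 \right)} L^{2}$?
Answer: $-1130$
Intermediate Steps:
$D = -15$ ($D = \frac{\left(7 - 1\right) \left(-5\right)}{2} = \frac{6 \left(-5\right)}{2} = \frac{1}{2} \left(-30\right) = -15$)
$Y{\left(U \right)} = \frac{1}{5 + U}$
$X{\left(L \right)} = L^{2}$ ($X{\left(L \right)} = \frac{L^{2}}{5 - 4} = \frac{L^{2}}{1} = 1 L^{2} = L^{2}$)
$85 + D X{\left(9 \right)} = 85 - 15 \cdot 9^{2} = 85 - 1215 = -1130$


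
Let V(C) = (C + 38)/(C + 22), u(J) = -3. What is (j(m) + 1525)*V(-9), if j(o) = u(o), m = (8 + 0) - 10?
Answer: 44138/13 ≈ 3395.2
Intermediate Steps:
V(C) = (38 + C)/(22 + C)
m = -2 (m = 8 - 10 = -2)
j(o) = -3
(j(m) + 1525)*V(-9) = (-3 + 1525)*((38 - 9)/(22 - 9)) = 1522*(29/13) = 44138/13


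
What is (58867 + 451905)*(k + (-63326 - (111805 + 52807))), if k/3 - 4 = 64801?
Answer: -17122609756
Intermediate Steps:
k = 194415 (k = 12 + 3*64801 = 12 + 194403 = 194415)
(58867 + 451905)*(k + (-63326 - (111805 + 52807))) = (58867 + 451905)*(194415 + (-63326 - (111805 + 52807))) = 510772*(194415 + (-63326 - 1*164612)) = 510772*(194415 + (-63326 - 164612)) = 510772*(194415 - 227938) = 510772*(-33523) = -17122609756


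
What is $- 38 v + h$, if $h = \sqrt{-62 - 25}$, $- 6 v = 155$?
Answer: $\frac{2945}{3} + i \sqrt{87} \approx 981.67 + 9.3274 i$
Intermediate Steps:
$v = - \frac{155}{6}$ ($v = \left(- \frac{1}{6}\right) 155 = - \frac{155}{6} \approx -25.833$)
$h = i \sqrt{87}$ ($h = \sqrt{-87} = i \sqrt{87} \approx 9.3274 i$)
$- 38 v + h = \left(-38\right) \left(- \frac{155}{6}\right) + i \sqrt{87} = \frac{2945}{3} + i \sqrt{87}$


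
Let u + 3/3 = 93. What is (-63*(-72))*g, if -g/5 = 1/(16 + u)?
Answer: -210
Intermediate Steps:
u = 92 (u = -1 + 93 = 92)
g = -5/108 (g = -5/(16 + 92) = -5/108 ≈ -0.046296)
(-63*(-72))*g = -63*(-72)*(-5/108) = 4536*(-5/108) = -210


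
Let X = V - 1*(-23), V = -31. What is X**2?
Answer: 64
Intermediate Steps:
X = -8 (X = -31 - 1*(-23) = -31 + 23 = -8)
X**2 = (-8)**2 = 64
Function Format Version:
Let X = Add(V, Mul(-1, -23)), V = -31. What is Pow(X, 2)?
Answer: 64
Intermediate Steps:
X = -8 (X = Add(-31, Mul(-1, -23)) = Add(-31, 23) = -8)
Pow(X, 2) = Pow(-8, 2) = 64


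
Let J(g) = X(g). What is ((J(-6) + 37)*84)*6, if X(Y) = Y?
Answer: 15624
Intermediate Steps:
J(g) = g
((J(-6) + 37)*84)*6 = ((-6 + 37)*84)*6 = (31*84)*6 = 2604*6 = 15624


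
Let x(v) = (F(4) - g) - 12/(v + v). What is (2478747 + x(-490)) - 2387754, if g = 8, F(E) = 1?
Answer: 22291573/245 ≈ 90986.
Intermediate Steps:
x(v) = -7 - 6/v (x(v) = (1 - 1*8) - 12/(v + v) = (1 - 8) - 12/(2*v) = -7 + (1/(2*v))*(-12) = -7 - 6/v)
(2478747 + x(-490)) - 2387754 = (2478747 + (-7 - 6/(-490))) - 2387754 = (2478747 + (-7 - 6*(-1/490))) - 2387754 = (2478747 + (-7 + 3/245)) - 2387754 = (2478747 - 1712/245) - 2387754 = 607291303/245 - 2387754 = 22291573/245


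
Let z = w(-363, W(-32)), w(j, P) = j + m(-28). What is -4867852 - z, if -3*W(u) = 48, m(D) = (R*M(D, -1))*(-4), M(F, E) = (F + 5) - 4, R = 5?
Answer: -4868029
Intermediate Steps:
M(F, E) = 1 + F (M(F, E) = (5 + F) - 4 = 1 + F)
m(D) = -20 - 20*D (m(D) = (5*(1 + D))*(-4) = (5 + 5*D)*(-4) = -20 - 20*D)
W(u) = -16 (W(u) = -⅓*48 = -16)
w(j, P) = 540 + j (w(j, P) = j + (-20 - 20*(-28)) = j + (-20 + 560) = j + 540 = 540 + j)
z = 177 (z = 540 - 363 = 177)
-4867852 - z = -4867852 - 1*177 = -4867852 - 177 = -4868029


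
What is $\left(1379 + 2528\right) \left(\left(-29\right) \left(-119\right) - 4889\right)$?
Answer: $-5618266$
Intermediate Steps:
$\left(1379 + 2528\right) \left(\left(-29\right) \left(-119\right) - 4889\right) = 3907 \left(3451 - 4889\right) = 3907 \left(-1438\right) = -5618266$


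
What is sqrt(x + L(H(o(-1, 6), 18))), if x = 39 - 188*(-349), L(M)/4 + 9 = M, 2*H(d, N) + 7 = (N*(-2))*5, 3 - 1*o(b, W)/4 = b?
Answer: 3*sqrt(7249) ≈ 255.42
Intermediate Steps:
o(b, W) = 12 - 4*b
H(d, N) = -7/2 - 5*N (H(d, N) = -7/2 + ((N*(-2))*5)/2 = -7/2 + (-2*N*5)/2 = -7/2 + (-10*N)/2 = -7/2 - 5*N)
L(M) = -36 + 4*M
x = 65651 (x = 39 + 65612 = 65651)
sqrt(x + L(H(o(-1, 6), 18))) = sqrt(65651 + (-36 + 4*(-7/2 - 5*18))) = sqrt(65651 + (-36 + 4*(-7/2 - 90))) = sqrt(65651 + (-36 + 4*(-187/2))) = sqrt(65651 + (-36 - 374)) = sqrt(65651 - 410) = sqrt(65241) = 3*sqrt(7249)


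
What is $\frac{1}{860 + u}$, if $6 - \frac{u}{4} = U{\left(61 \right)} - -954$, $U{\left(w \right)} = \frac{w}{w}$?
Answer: $- \frac{1}{2936} \approx -0.0003406$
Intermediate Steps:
$U{\left(w \right)} = 1$
$u = -3796$ ($u = 24 - 4 \left(1 - -954\right) = 24 - 4 \left(1 + 954\right) = 24 - 3820 = -3796$)
$\frac{1}{860 + u} = \frac{1}{860 - 3796} = \frac{1}{-2936} = - \frac{1}{2936}$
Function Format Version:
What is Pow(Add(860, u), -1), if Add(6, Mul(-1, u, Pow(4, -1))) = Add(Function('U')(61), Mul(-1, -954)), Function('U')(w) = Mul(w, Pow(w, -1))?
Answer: Rational(-1, 2936) ≈ -0.00034060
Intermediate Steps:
Function('U')(w) = 1
u = -3796 (u = Add(24, Mul(-4, Add(1, Mul(-1, -954)))) = Add(24, Mul(-4, Add(1, 954))) = Add(24, Mul(-4, 955)) = Add(24, -3820) = -3796)
Pow(Add(860, u), -1) = Pow(Add(860, -3796), -1) = Pow(-2936, -1) = Rational(-1, 2936)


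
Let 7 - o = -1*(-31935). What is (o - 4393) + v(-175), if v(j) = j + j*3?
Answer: -37021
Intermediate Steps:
o = -31928 (o = 7 - (-1)*(-31935) = 7 - 1*31935 = 7 - 31935 = -31928)
v(j) = 4*j (v(j) = j + 3*j = 4*j)
(o - 4393) + v(-175) = (-31928 - 4393) + 4*(-175) = -36321 - 700 = -37021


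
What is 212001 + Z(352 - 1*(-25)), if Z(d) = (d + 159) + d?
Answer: 212914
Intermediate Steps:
Z(d) = 159 + 2*d (Z(d) = (159 + d) + d = 159 + 2*d)
212001 + Z(352 - 1*(-25)) = 212001 + (159 + 2*(352 - 1*(-25))) = 212001 + (159 + 2*(352 + 25)) = 212001 + (159 + 2*377) = 212001 + (159 + 754) = 212001 + 913 = 212914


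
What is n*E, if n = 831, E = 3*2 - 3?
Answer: 2493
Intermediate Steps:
E = 3 (E = 6 - 3 = 3)
n*E = 831*3 = 2493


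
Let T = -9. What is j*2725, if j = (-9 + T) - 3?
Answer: -57225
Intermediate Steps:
j = -21 (j = (-9 - 9) - 3 = -18 - 3 = -21)
j*2725 = -21*2725 = -57225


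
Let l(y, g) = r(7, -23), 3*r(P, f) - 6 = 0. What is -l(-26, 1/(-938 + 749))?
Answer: -2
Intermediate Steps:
r(P, f) = 2 (r(P, f) = 2 + (1/3)*0 = 2 + 0 = 2)
l(y, g) = 2
-l(-26, 1/(-938 + 749)) = -1*2 = -2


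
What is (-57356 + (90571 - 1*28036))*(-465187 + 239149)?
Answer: -1170650802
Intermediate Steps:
(-57356 + (90571 - 1*28036))*(-465187 + 239149) = (-57356 + (90571 - 28036))*(-226038) = (-57356 + 62535)*(-226038) = 5179*(-226038) = -1170650802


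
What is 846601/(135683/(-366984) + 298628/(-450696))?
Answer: -5834429132570136/7114311805 ≈ -8.2010e+5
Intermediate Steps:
846601/(135683/(-366984) + 298628/(-450696)) = 846601/(135683*(-1/366984) + 298628*(-1/450696)) = 846601/(-135683/366984 - 74657/112674) = 846601/(-7114311805/6891592536) = 846601*(-6891592536/7114311805) = -5834429132570136/7114311805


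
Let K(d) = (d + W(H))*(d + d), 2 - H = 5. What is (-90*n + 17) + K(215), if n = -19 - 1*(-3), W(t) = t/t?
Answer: 94337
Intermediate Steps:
H = -3 (H = 2 - 1*5 = 2 - 5 = -3)
W(t) = 1
n = -16 (n = -19 + 3 = -16)
K(d) = 2*d*(1 + d) (K(d) = (d + 1)*(d + d) = (1 + d)*(2*d) = 2*d*(1 + d))
(-90*n + 17) + K(215) = (-90*(-16) + 17) + 2*215*(1 + 215) = (1440 + 17) + 2*215*216 = 1457 + 92880 = 94337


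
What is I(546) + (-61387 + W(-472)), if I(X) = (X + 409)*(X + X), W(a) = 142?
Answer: 981615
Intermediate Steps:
I(X) = 2*X*(409 + X) (I(X) = (409 + X)*(2*X) = 2*X*(409 + X))
I(546) + (-61387 + W(-472)) = 2*546*(409 + 546) + (-61387 + 142) = 2*546*955 - 61245 = 1042860 - 61245 = 981615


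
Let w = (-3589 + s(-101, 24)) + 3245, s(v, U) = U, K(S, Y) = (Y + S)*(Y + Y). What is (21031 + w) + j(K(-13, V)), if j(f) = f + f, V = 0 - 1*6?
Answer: 21167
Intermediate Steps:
V = -6 (V = 0 - 6 = -6)
K(S, Y) = 2*Y*(S + Y) (K(S, Y) = (S + Y)*(2*Y) = 2*Y*(S + Y))
w = -320 (w = (-3589 + 24) + 3245 = -3565 + 3245 = -320)
j(f) = 2*f
(21031 + w) + j(K(-13, V)) = (21031 - 320) + 2*(2*(-6)*(-13 - 6)) = 20711 + 2*(2*(-6)*(-19)) = 20711 + 2*228 = 20711 + 456 = 21167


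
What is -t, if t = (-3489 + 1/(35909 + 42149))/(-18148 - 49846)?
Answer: -272344361/5307475652 ≈ -0.051313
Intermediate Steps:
t = 272344361/5307475652 (t = (-3489 + 1/78058)/(-67994) = (-3489 + 1/78058)*(-1/67994) = -272344361/78058*(-1/67994) = 272344361/5307475652 ≈ 0.051313)
-t = -1*272344361/5307475652 = -272344361/5307475652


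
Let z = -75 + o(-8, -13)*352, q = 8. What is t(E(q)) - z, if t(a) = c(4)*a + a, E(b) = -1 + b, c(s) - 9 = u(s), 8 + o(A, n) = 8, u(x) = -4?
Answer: 117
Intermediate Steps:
o(A, n) = 0 (o(A, n) = -8 + 8 = 0)
c(s) = 5 (c(s) = 9 - 4 = 5)
z = -75 (z = -75 + 0*352 = -75 + 0 = -75)
t(a) = 6*a (t(a) = 5*a + a = 6*a)
t(E(q)) - z = 6*(-1 + 8) - 1*(-75) = 6*7 + 75 = 42 + 75 = 117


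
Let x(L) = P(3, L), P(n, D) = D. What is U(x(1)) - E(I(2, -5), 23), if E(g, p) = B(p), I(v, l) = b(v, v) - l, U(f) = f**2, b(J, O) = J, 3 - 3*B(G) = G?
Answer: 23/3 ≈ 7.6667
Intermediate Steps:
B(G) = 1 - G/3
x(L) = L
I(v, l) = v - l
E(g, p) = 1 - p/3
U(x(1)) - E(I(2, -5), 23) = 1**2 - (1 - 1/3*23) = 1 - (1 - 23/3) = 1 - 1*(-20/3) = 1 + 20/3 = 23/3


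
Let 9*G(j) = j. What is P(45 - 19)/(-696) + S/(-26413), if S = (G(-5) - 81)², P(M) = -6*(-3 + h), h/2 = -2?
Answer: -77471867/248176548 ≈ -0.31216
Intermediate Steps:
h = -4 (h = 2*(-2) = -4)
P(M) = 42 (P(M) = -6*(-3 - 4) = -6*(-7) = 42)
G(j) = j/9
S = 538756/81 (S = ((⅑)*(-5) - 81)² = (-5/9 - 81)² = (-734/9)² = 538756/81 ≈ 6651.3)
P(45 - 19)/(-696) + S/(-26413) = 42/(-696) + (538756/81)/(-26413) = 42*(-1/696) + (538756/81)*(-1/26413) = -7/116 - 538756/2139453 = -77471867/248176548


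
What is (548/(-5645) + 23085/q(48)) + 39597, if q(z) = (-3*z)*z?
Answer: 57217449877/1445120 ≈ 39594.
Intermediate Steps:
q(z) = -3*z**2
(548/(-5645) + 23085/q(48)) + 39597 = (548/(-5645) + 23085/((-3*48**2))) + 39597 = (548*(-1/5645) + 23085/((-3*2304))) + 39597 = (-548/5645 + 23085/(-6912)) + 39597 = (-548/5645 + 23085*(-1/6912)) + 39597 = (-548/5645 - 855/256) + 39597 = -4966763/1445120 + 39597 = 57217449877/1445120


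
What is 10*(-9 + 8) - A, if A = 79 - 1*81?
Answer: -8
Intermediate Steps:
A = -2 (A = 79 - 81 = -2)
10*(-9 + 8) - A = 10*(-9 + 8) - 1*(-2) = 10*(-1) + 2 = -10 + 2 = -8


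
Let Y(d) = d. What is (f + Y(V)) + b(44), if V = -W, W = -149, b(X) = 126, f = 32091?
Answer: 32366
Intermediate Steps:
V = 149 (V = -1*(-149) = 149)
(f + Y(V)) + b(44) = (32091 + 149) + 126 = 32240 + 126 = 32366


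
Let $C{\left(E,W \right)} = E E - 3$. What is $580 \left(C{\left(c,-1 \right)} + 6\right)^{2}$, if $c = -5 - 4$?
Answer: $4092480$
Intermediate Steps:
$c = -9$ ($c = -5 - 4 = -9$)
$C{\left(E,W \right)} = -3 + E^{2}$ ($C{\left(E,W \right)} = E^{2} - 3 = -3 + E^{2}$)
$580 \left(C{\left(c,-1 \right)} + 6\right)^{2} = 580 \left(\left(-3 + \left(-9\right)^{2}\right) + 6\right)^{2} = 580 \left(\left(-3 + 81\right) + 6\right)^{2} = 580 \left(78 + 6\right)^{2} = 580 \cdot 84^{2} = 580 \cdot 7056 = 4092480$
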